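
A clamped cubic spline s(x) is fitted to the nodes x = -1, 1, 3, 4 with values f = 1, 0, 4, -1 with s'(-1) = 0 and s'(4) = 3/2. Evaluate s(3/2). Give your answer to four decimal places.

1.7439

With m_i denoting the second derivative at x_i, h_i = 2, 2, 1, and Δ_i = (y_(i+1) − y_i)/h_i = -1/2, 2, -5:
  2·m_0 + 8·m_1 + 2·m_2 = 6(Δ_1 - Δ_0) = 15
  2·m_1 + 6·m_2 + 1·m_3 = 6(Δ_2 - Δ_1) = -42
Clamped end conditions give two more equations: 2h_0·m_0 + h_0·m_1 = 6(Δ_0 - s'(-1)) = -3 and h_2·m_2 + 2h_2·m_3 = 6(s'(4) - Δ_2) = 39.
Forward elimination and back-substitution give m_0 = -177/46, m_1 = 285/46, m_2 = -309/23, m_3 = 603/23.
On [1, 3], s(x) = 0 + 54/23·(x - 1) + 285/92·(x - 1)² - 301/184·(x - 1)³.
With (x - 1) = 1/2: s(3/2) = 2567/1472.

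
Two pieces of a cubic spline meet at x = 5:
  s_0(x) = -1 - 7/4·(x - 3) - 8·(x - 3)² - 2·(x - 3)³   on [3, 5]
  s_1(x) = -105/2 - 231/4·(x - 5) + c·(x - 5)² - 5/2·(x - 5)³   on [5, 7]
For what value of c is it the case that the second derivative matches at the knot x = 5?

s_0''(x) = -16 - 12·(x - 3), so s_0''(5) = -40. On the right, s_1''(5) = 2c, so c = -20.

-20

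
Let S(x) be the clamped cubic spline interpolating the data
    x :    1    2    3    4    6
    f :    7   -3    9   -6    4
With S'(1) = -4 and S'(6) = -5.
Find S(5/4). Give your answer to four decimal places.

Put σ_i = S'' at the i-th knot. Here h = (1, 1, 1, 2) and Δ = (-10, 12, -15, 5), so the interior equations h_(i-1)·σ_(i-1) + 2(h_(i-1)+h_i)·σ_i + h_i·σ_(i+1) = 6(Δ_i − Δ_(i-1)) read
  1·σ_0 + 4·σ_1 + 1·σ_2 = 6(Δ_1 - Δ_0) = 132
  1·σ_1 + 4·σ_2 + 1·σ_3 = 6(Δ_2 - Δ_1) = -162
  1·σ_2 + 6·σ_3 + 2·σ_4 = 6(Δ_3 - Δ_2) = 120
Clamped end conditions give two more equations: 2h_0·σ_0 + h_0·σ_1 = 6(Δ_0 - S'(1)) = -36 and h_3·σ_3 + 2h_3·σ_4 = 6(S'(6) - Δ_3) = -60.
Solving: σ_0 = -2008/41, σ_1 = 2540/41, σ_2 = -2740/41, σ_3 = 1778/41, σ_4 = -1504/41.
On [1, 2], S(x) = 7 - 4·(x - 1) - 1004/41·(x - 1)² + 758/41·(x - 1)³.
With (x - 1) = 1/4: S(5/4) = 6243/1312.

4.7584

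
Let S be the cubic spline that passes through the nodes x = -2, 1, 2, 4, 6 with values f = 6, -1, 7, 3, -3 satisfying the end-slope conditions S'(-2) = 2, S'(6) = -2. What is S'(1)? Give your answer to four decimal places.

Let σ_i = S''(x_i). Step sizes h_i = 3, 1, 2, 2; slopes of the chords Δ_i = (y_(i+1) - y_i)/h_i = -7/3, 8, -2, -3.
  3·σ_0 + 8·σ_1 + 1·σ_2 = 6(Δ_1 - Δ_0) = 62
  1·σ_1 + 6·σ_2 + 2·σ_3 = 6(Δ_2 - Δ_1) = -60
  2·σ_2 + 8·σ_3 + 2·σ_4 = 6(Δ_3 - Δ_2) = -6
Clamped end conditions give two more equations: 2h_0·σ_0 + h_0·σ_1 = 6(Δ_0 - S'(-2)) = -26 and h_3·σ_3 + 2h_3·σ_4 = 6(S'(6) - Δ_3) = 6.
Hence σ_0 = -1333/120, σ_1 = 271/20, σ_2 = -523/40, σ_3 = 49/20, σ_4 = 11/40.
On [1, 2], S'(x) = b_1 + 2c_1·(x - 1) + 3d_1·(x - 1)² with b_1 = Δ_1 - h_1(2σ_1 + σ_2)/6 = 453/80, c_1 = σ_1/2 = 271/40, d_1 = (σ_2 - σ_1)/(6h_1) = -71/16. So S'(1) = 453/80.

5.6625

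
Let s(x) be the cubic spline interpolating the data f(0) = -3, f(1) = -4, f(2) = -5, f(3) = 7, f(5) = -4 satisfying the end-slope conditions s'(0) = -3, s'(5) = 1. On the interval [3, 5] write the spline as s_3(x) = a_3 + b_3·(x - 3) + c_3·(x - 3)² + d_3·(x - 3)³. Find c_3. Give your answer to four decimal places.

Let M_i = s''(x_i). Step sizes h_i = 1, 1, 1, 2; slopes of the chords Δ_i = (y_(i+1) - y_i)/h_i = -1, -1, 12, -11/2.
  1·M_0 + 4·M_1 + 1·M_2 = 6(Δ_1 - Δ_0) = 0
  1·M_1 + 4·M_2 + 1·M_3 = 6(Δ_2 - Δ_1) = 78
  1·M_2 + 6·M_3 + 2·M_4 = 6(Δ_3 - Δ_2) = -105
Clamped end conditions give two more equations: 2h_0·M_0 + h_0·M_1 = 6(Δ_0 - s'(0)) = 12 and h_3·M_3 + 2h_3·M_4 = 6(s'(5) - Δ_3) = 39.
Solving: M_0 = 911/82, M_1 = -419/41, M_2 = 2441/82, M_3 = -1265/41, M_4 = 4129/164.
On [3, 5], with s_3(x) = a_3 + b_3·(x - 3) + c_3·(x - 3)² + d_3·(x - 3)³: c_3 = M_3/2 = -1265/82, d_3 = (M_4 - M_3)/(6h_3) = 3063/656, b_3 = Δ_3 - h_3(2M_3 + M_4)/6 = 1095/164.

-15.4268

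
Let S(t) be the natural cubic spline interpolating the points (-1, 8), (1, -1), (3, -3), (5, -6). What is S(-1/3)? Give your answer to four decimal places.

Let m_i = S''(x_i). Step sizes h_i = 2, 2, 2; slopes of the chords Δ_i = (y_(i+1) - y_i)/h_i = -9/2, -1, -3/2.
  2·m_0 + 8·m_1 + 2·m_2 = 6(Δ_1 - Δ_0) = 21
  2·m_1 + 8·m_2 + 2·m_3 = 6(Δ_2 - Δ_1) = -3
Natural end conditions: m_0 = m_3 = 0.
Forward elimination and back-substitution give m_0 = 0, m_1 = 29/10, m_2 = -11/10, m_3 = 0.
On [-1, 1], S(t) = 8 - 82/15·(t + 1) + 0·(t + 1)² + 29/120·(t + 1)³.
With (t + 1) = 2/3: S(-1/3) = 1793/405.

4.4272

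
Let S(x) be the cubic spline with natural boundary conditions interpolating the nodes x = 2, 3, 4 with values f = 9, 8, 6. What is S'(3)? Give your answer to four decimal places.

Put σ_i = S'' at the i-th knot. Here h = (1, 1) and Δ = (-1, -2), so the interior equations h_(i-1)·σ_(i-1) + 2(h_(i-1)+h_i)·σ_i + h_i·σ_(i+1) = 6(Δ_i − Δ_(i-1)) read
  1·σ_0 + 4·σ_1 + 1·σ_2 = 6(Δ_1 - Δ_0) = -6
Natural end conditions: σ_0 = σ_2 = 0.
Solving: σ_0 = 0, σ_1 = -3/2, σ_2 = 0.
On [3, 4], S'(x) = b_1 + 2c_1·(x - 3) + 3d_1·(x - 3)² with b_1 = Δ_1 - h_1(2σ_1 + σ_2)/6 = -3/2, c_1 = σ_1/2 = -3/4, d_1 = (σ_2 - σ_1)/(6h_1) = 1/4. So S'(3) = -3/2.

-1.5000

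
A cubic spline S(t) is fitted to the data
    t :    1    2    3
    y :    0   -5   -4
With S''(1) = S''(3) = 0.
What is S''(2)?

9

Let M_i = S''(x_i). Step sizes h_i = 1, 1; slopes of the chords Δ_i = (y_(i+1) - y_i)/h_i = -5, 1.
  1·M_0 + 4·M_1 + 1·M_2 = 6(Δ_1 - Δ_0) = 36
Natural end conditions: M_0 = M_2 = 0.
Forward elimination and back-substitution give M_0 = 0, M_1 = 9, M_2 = 0.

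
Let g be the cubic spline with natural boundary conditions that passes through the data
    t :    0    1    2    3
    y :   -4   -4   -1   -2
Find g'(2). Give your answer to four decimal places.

1.5333

Let M_i = g''(x_i). Step sizes h_i = 1, 1, 1; slopes of the chords Δ_i = (y_(i+1) - y_i)/h_i = 0, 3, -1.
  1·M_0 + 4·M_1 + 1·M_2 = 6(Δ_1 - Δ_0) = 18
  1·M_1 + 4·M_2 + 1·M_3 = 6(Δ_2 - Δ_1) = -24
Natural end conditions: M_0 = M_3 = 0.
Solving the tridiagonal system: M_0 = 0, M_1 = 32/5, M_2 = -38/5, M_3 = 0.
On [2, 3], g'(t) = b_2 + 2c_2·(t - 2) + 3d_2·(t - 2)² with b_2 = Δ_2 - h_2(2M_2 + M_3)/6 = 23/15, c_2 = M_2/2 = -19/5, d_2 = (M_3 - M_2)/(6h_2) = 19/15. So g'(2) = 23/15.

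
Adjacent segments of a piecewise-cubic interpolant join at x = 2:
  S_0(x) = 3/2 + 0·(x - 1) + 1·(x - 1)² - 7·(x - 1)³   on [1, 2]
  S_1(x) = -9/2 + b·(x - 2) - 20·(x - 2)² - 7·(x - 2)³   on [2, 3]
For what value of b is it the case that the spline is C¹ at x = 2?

S_0'(x) = 0 + 2·(x - 1) - 21·(x - 1)², so S_0'(2) = -19. On the right, S_1'(2) = b, so b = -19.

-19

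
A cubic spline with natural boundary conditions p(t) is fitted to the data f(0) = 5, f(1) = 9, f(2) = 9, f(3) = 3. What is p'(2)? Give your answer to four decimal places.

Put m_i = p'' at the i-th knot. Here h = (1, 1, 1) and Δ = (4, 0, -6), so the interior equations h_(i-1)·m_(i-1) + 2(h_(i-1)+h_i)·m_i + h_i·m_(i+1) = 6(Δ_i − Δ_(i-1)) read
  1·m_0 + 4·m_1 + 1·m_2 = 6(Δ_1 - Δ_0) = -24
  1·m_1 + 4·m_2 + 1·m_3 = 6(Δ_2 - Δ_1) = -36
Natural end conditions: m_0 = m_3 = 0.
Solving the tridiagonal system: m_0 = 0, m_1 = -4, m_2 = -8, m_3 = 0.
On [2, 3], p'(t) = b_2 + 2c_2·(t - 2) + 3d_2·(t - 2)² with b_2 = Δ_2 - h_2(2m_2 + m_3)/6 = -10/3, c_2 = m_2/2 = -4, d_2 = (m_3 - m_2)/(6h_2) = 4/3. So p'(2) = -10/3.

-3.3333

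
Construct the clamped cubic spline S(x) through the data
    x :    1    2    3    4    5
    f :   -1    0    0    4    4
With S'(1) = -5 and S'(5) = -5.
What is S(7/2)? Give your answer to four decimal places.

1.7254

Put M_i = S'' at the i-th knot. Here h = (1, 1, 1, 1) and Δ = (1, 0, 4, 0), so the interior equations h_(i-1)·M_(i-1) + 2(h_(i-1)+h_i)·M_i + h_i·M_(i+1) = 6(Δ_i − Δ_(i-1)) read
  1·M_0 + 4·M_1 + 1·M_2 = 6(Δ_1 - Δ_0) = -6
  1·M_1 + 4·M_2 + 1·M_3 = 6(Δ_2 - Δ_1) = 24
  1·M_2 + 4·M_3 + 1·M_4 = 6(Δ_3 - Δ_2) = -24
Clamped end conditions give two more equations: 2h_0·M_0 + h_0·M_1 = 6(Δ_0 - S'(1)) = 36 and h_3·M_3 + 2h_3·M_4 = 6(S'(5) - Δ_3) = -30.
Solving the tridiagonal system: M_0 = 639/28, M_1 = -135/14, M_2 = 39/4, M_3 = -75/14, M_4 = -345/28.
On [3, 4], S(x) = 0 + 23/14·(x - 3) + 39/8·(x - 3)² - 141/56·(x - 3)³.
With (x - 3) = 1/2: S(7/2) = 773/448.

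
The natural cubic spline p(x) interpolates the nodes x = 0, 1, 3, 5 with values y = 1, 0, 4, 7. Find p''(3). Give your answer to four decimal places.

With m_i denoting the second derivative at x_i, h_i = 1, 2, 2, and Δ_i = (y_(i+1) − y_i)/h_i = -1, 2, 3/2:
  1·m_0 + 6·m_1 + 2·m_2 = 6(Δ_1 - Δ_0) = 18
  2·m_1 + 8·m_2 + 2·m_3 = 6(Δ_2 - Δ_1) = -3
Natural end conditions: m_0 = m_3 = 0.
Solving the tridiagonal system: m_0 = 0, m_1 = 75/22, m_2 = -27/22, m_3 = 0.

-1.2273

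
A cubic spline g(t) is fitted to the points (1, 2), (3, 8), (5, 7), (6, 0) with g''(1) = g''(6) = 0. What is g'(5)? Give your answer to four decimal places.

-4.9545

Write M_i for g''(x_i). With h_i = 2, 2, 1 and divided differences Δ_i = 3, -1/2, -7, the continuity of g' gives the tridiagonal system
  2·M_0 + 8·M_1 + 2·M_2 = 6(Δ_1 - Δ_0) = -21
  2·M_1 + 6·M_2 + 1·M_3 = 6(Δ_2 - Δ_1) = -39
Natural end conditions: M_0 = M_3 = 0.
Forward elimination and back-substitution give M_0 = 0, M_1 = -12/11, M_2 = -135/22, M_3 = 0.
On [5, 6], g'(t) = b_2 + 2c_2·(t - 5) + 3d_2·(t - 5)² with b_2 = Δ_2 - h_2(2M_2 + M_3)/6 = -109/22, c_2 = M_2/2 = -135/44, d_2 = (M_3 - M_2)/(6h_2) = 45/44. So g'(5) = -109/22.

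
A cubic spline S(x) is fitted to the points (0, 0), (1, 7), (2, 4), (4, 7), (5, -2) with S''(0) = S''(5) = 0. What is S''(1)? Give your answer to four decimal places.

-18.0984

Write σ_i for S''(x_i). With h_i = 1, 1, 2, 1 and divided differences Δ_i = 7, -3, 3/2, -9, the continuity of S' gives the tridiagonal system
  1·σ_0 + 4·σ_1 + 1·σ_2 = 6(Δ_1 - Δ_0) = -60
  1·σ_1 + 6·σ_2 + 2·σ_3 = 6(Δ_2 - Δ_1) = 27
  2·σ_2 + 6·σ_3 + 1·σ_4 = 6(Δ_3 - Δ_2) = -63
Natural end conditions: σ_0 = σ_4 = 0.
Solving the tridiagonal system: σ_0 = 0, σ_1 = -1104/61, σ_2 = 756/61, σ_3 = -1785/122, σ_4 = 0.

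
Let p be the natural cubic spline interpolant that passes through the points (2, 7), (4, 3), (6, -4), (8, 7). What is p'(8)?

8

Write M_i for p''(x_i). With h_i = 2, 2, 2 and divided differences Δ_i = -2, -7/2, 11/2, the continuity of p' gives the tridiagonal system
  2·M_0 + 8·M_1 + 2·M_2 = 6(Δ_1 - Δ_0) = -9
  2·M_1 + 8·M_2 + 2·M_3 = 6(Δ_2 - Δ_1) = 54
Natural end conditions: M_0 = M_3 = 0.
Hence M_0 = 0, M_1 = -3, M_2 = 15/2, M_3 = 0.
On [6, 8], p'(x) = b_2 + 2c_2·(x - 6) + 3d_2·(x - 6)² with b_2 = Δ_2 - h_2(2M_2 + M_3)/6 = 1/2, c_2 = M_2/2 = 15/4, d_2 = (M_3 - M_2)/(6h_2) = -5/8. So p'(8) = 8.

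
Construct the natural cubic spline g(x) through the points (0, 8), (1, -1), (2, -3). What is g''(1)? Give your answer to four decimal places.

Write σ_i for g''(x_i). With h_i = 1, 1 and divided differences Δ_i = -9, -2, the continuity of g' gives the tridiagonal system
  1·σ_0 + 4·σ_1 + 1·σ_2 = 6(Δ_1 - Δ_0) = 42
Natural end conditions: σ_0 = σ_2 = 0.
Solving: σ_0 = 0, σ_1 = 21/2, σ_2 = 0.

10.5000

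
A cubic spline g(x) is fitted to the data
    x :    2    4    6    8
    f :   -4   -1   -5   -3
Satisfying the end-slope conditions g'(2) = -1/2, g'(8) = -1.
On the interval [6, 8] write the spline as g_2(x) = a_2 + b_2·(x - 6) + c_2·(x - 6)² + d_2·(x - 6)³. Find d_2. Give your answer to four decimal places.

With σ_i denoting the second derivative at x_i, h_i = 2, 2, 2, and Δ_i = (y_(i+1) − y_i)/h_i = 3/2, -2, 1:
  2·σ_0 + 8·σ_1 + 2·σ_2 = 6(Δ_1 - Δ_0) = -21
  2·σ_1 + 8·σ_2 + 2·σ_3 = 6(Δ_2 - Δ_1) = 18
Clamped end conditions give two more equations: 2h_0·σ_0 + h_0·σ_1 = 6(Δ_0 - g'(2)) = 12 and h_2·σ_2 + 2h_2·σ_3 = 6(g'(8) - Δ_2) = -12.
Hence σ_0 = 169/30, σ_1 = -79/15, σ_2 = 74/15, σ_3 = -82/15.
On [6, 8], with g_2(x) = a_2 + b_2·(x - 6) + c_2·(x - 6)² + d_2·(x - 6)³: c_2 = σ_2/2 = 37/15, d_2 = (σ_3 - σ_2)/(6h_2) = -13/15, b_2 = Δ_2 - h_2(2σ_2 + σ_3)/6 = -7/15.

-0.8667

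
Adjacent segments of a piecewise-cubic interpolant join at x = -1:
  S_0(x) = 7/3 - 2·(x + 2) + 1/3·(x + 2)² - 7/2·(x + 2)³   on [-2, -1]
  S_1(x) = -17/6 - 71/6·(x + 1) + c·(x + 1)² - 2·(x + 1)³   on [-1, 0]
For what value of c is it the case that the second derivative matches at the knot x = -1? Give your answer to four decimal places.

S_0''(x) = 2/3 - 21·(x + 2), so S_0''(-1) = -61/3. On the right, S_1''(-1) = 2c, so c = -61/6.

-10.1667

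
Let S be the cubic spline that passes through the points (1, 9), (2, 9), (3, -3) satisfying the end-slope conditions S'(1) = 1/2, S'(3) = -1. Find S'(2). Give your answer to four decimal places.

-8.8750

Put m_i = S'' at the i-th knot. Here h = (1, 1) and Δ = (0, -12), so the interior equations h_(i-1)·m_(i-1) + 2(h_(i-1)+h_i)·m_i + h_i·m_(i+1) = 6(Δ_i − Δ_(i-1)) read
  1·m_0 + 4·m_1 + 1·m_2 = 6(Δ_1 - Δ_0) = -72
Clamped end conditions give two more equations: 2h_0·m_0 + h_0·m_1 = 6(Δ_0 - S'(1)) = -3 and h_1·m_1 + 2h_1·m_2 = 6(S'(3) - Δ_1) = 66.
Forward elimination and back-substitution give m_0 = 63/4, m_1 = -69/2, m_2 = 201/4.
On [2, 3], S'(x) = b_1 + 2c_1·(x - 2) + 3d_1·(x - 2)² with b_1 = Δ_1 - h_1(2m_1 + m_2)/6 = -71/8, c_1 = m_1/2 = -69/4, d_1 = (m_2 - m_1)/(6h_1) = 113/8. So S'(2) = -71/8.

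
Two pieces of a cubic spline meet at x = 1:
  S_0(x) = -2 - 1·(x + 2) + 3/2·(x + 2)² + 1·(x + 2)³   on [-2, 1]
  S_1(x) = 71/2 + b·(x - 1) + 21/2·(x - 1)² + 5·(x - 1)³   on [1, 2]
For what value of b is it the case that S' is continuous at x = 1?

S_0'(x) = -1 + 3·(x + 2) + 3·(x + 2)², so S_0'(1) = 35. On the right, S_1'(1) = b, so b = 35.

35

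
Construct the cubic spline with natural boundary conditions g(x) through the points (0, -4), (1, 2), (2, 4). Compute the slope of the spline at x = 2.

1

With M_i denoting the second derivative at x_i, h_i = 1, 1, and Δ_i = (y_(i+1) − y_i)/h_i = 6, 2:
  1·M_0 + 4·M_1 + 1·M_2 = 6(Δ_1 - Δ_0) = -24
Natural end conditions: M_0 = M_2 = 0.
Hence M_0 = 0, M_1 = -6, M_2 = 0.
On [1, 2], g'(x) = b_1 + 2c_1·(x - 1) + 3d_1·(x - 1)² with b_1 = Δ_1 - h_1(2M_1 + M_2)/6 = 4, c_1 = M_1/2 = -3, d_1 = (M_2 - M_1)/(6h_1) = 1. So g'(2) = 1.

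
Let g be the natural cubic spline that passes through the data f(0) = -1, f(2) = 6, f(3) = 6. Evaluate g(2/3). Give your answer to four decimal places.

2.0247

Let M_i = g''(x_i). Step sizes h_i = 2, 1; slopes of the chords Δ_i = (y_(i+1) - y_i)/h_i = 7/2, 0.
  2·M_0 + 6·M_1 + 1·M_2 = 6(Δ_1 - Δ_0) = -21
Natural end conditions: M_0 = M_2 = 0.
Forward elimination and back-substitution give M_0 = 0, M_1 = -7/2, M_2 = 0.
On [0, 2], g(x) = -1 + 14/3·x + 0·x² - 7/24·x³.
With x = 2/3: g(2/3) = 164/81.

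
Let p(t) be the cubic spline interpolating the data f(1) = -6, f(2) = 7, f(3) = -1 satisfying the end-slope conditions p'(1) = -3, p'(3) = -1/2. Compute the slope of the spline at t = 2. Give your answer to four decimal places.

4.6250

With σ_i denoting the second derivative at x_i, h_i = 1, 1, and Δ_i = (y_(i+1) − y_i)/h_i = 13, -8:
  1·σ_0 + 4·σ_1 + 1·σ_2 = 6(Δ_1 - Δ_0) = -126
Clamped end conditions give two more equations: 2h_0·σ_0 + h_0·σ_1 = 6(Δ_0 - p'(1)) = 96 and h_1·σ_1 + 2h_1·σ_2 = 6(p'(3) - Δ_1) = 45.
Hence σ_0 = 323/4, σ_1 = -131/2, σ_2 = 221/4.
On [2, 3], p'(t) = b_1 + 2c_1·(t - 2) + 3d_1·(t - 2)² with b_1 = Δ_1 - h_1(2σ_1 + σ_2)/6 = 37/8, c_1 = σ_1/2 = -131/4, d_1 = (σ_2 - σ_1)/(6h_1) = 161/8. So p'(2) = 37/8.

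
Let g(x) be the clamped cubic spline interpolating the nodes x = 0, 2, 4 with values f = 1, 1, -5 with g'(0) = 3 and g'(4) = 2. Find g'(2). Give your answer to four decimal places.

-3.5000

Put M_i = g'' at the i-th knot. Here h = (2, 2) and Δ = (0, -3), so the interior equations h_(i-1)·M_(i-1) + 2(h_(i-1)+h_i)·M_i + h_i·M_(i+1) = 6(Δ_i − Δ_(i-1)) read
  2·M_0 + 8·M_1 + 2·M_2 = 6(Δ_1 - Δ_0) = -18
Clamped end conditions give two more equations: 2h_0·M_0 + h_0·M_1 = 6(Δ_0 - g'(0)) = -18 and h_1·M_1 + 2h_1·M_2 = 6(g'(4) - Δ_1) = 30.
Forward elimination and back-substitution give M_0 = -5/2, M_1 = -4, M_2 = 19/2.
On [2, 4], g'(x) = b_1 + 2c_1·(x - 2) + 3d_1·(x - 2)² with b_1 = Δ_1 - h_1(2M_1 + M_2)/6 = -7/2, c_1 = M_1/2 = -2, d_1 = (M_2 - M_1)/(6h_1) = 9/8. So g'(2) = -7/2.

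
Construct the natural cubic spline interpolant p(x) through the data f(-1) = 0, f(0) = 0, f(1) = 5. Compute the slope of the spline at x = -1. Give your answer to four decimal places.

-1.2500

With M_i denoting the second derivative at x_i, h_i = 1, 1, and Δ_i = (y_(i+1) − y_i)/h_i = 0, 5:
  1·M_0 + 4·M_1 + 1·M_2 = 6(Δ_1 - Δ_0) = 30
Natural end conditions: M_0 = M_2 = 0.
Solving: M_0 = 0, M_1 = 15/2, M_2 = 0.
On [-1, 0], p'(x) = b_0 + 2c_0·(x + 1) + 3d_0·(x + 1)² with b_0 = Δ_0 - h_0(2M_0 + M_1)/6 = -5/4, c_0 = M_0/2 = 0, d_0 = (M_1 - M_0)/(6h_0) = 5/4. So p'(-1) = -5/4.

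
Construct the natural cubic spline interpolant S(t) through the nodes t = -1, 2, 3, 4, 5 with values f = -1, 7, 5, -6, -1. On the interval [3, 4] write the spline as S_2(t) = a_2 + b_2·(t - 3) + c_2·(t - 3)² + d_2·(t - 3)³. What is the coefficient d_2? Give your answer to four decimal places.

With m_i denoting the second derivative at x_i, h_i = 3, 1, 1, 1, and Δ_i = (y_(i+1) − y_i)/h_i = 8/3, -2, -11, 5:
  3·m_0 + 8·m_1 + 1·m_2 = 6(Δ_1 - Δ_0) = -28
  1·m_1 + 4·m_2 + 1·m_3 = 6(Δ_2 - Δ_1) = -54
  1·m_2 + 4·m_3 + 1·m_4 = 6(Δ_3 - Δ_2) = 96
Natural end conditions: m_0 = m_4 = 0.
Forward elimination and back-substitution give m_0 = 0, m_1 = -27/29, m_2 = -596/29, m_3 = 845/29, m_4 = 0.
On [3, 4], with S_2(t) = a_2 + b_2·(t - 3) + c_2·(t - 3)² + d_2·(t - 3)³: c_2 = m_2/2 = -298/29, d_2 = (m_3 - m_2)/(6h_2) = 1441/174, b_2 = Δ_2 - h_2(2m_2 + m_3)/6 = -1567/174.

8.2816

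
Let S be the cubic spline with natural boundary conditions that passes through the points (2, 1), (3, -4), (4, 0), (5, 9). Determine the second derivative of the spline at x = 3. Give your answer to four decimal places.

12.4000

With M_i denoting the second derivative at x_i, h_i = 1, 1, 1, and Δ_i = (y_(i+1) − y_i)/h_i = -5, 4, 9:
  1·M_0 + 4·M_1 + 1·M_2 = 6(Δ_1 - Δ_0) = 54
  1·M_1 + 4·M_2 + 1·M_3 = 6(Δ_2 - Δ_1) = 30
Natural end conditions: M_0 = M_3 = 0.
Forward elimination and back-substitution give M_0 = 0, M_1 = 62/5, M_2 = 22/5, M_3 = 0.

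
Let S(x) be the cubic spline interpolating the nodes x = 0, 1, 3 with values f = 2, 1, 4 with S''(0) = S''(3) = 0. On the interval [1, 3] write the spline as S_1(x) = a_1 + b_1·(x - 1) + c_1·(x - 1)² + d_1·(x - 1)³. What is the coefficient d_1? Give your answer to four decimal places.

With σ_i denoting the second derivative at x_i, h_i = 1, 2, and Δ_i = (y_(i+1) − y_i)/h_i = -1, 3/2:
  1·σ_0 + 6·σ_1 + 2·σ_2 = 6(Δ_1 - Δ_0) = 15
Natural end conditions: σ_0 = σ_2 = 0.
Solving: σ_0 = 0, σ_1 = 5/2, σ_2 = 0.
On [1, 3], with S_1(x) = a_1 + b_1·(x - 1) + c_1·(x - 1)² + d_1·(x - 1)³: c_1 = σ_1/2 = 5/4, d_1 = (σ_2 - σ_1)/(6h_1) = -5/24, b_1 = Δ_1 - h_1(2σ_1 + σ_2)/6 = -1/6.

-0.2083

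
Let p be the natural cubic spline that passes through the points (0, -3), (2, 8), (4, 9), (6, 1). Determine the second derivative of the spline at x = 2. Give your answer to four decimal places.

Put M_i = p'' at the i-th knot. Here h = (2, 2, 2) and Δ = (11/2, 1/2, -4), so the interior equations h_(i-1)·M_(i-1) + 2(h_(i-1)+h_i)·M_i + h_i·M_(i+1) = 6(Δ_i − Δ_(i-1)) read
  2·M_0 + 8·M_1 + 2·M_2 = 6(Δ_1 - Δ_0) = -30
  2·M_1 + 8·M_2 + 2·M_3 = 6(Δ_2 - Δ_1) = -27
Natural end conditions: M_0 = M_3 = 0.
Hence M_0 = 0, M_1 = -31/10, M_2 = -13/5, M_3 = 0.

-3.1000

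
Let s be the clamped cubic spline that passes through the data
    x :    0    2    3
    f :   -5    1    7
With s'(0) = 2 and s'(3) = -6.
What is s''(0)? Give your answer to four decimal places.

Put M_i = s'' at the i-th knot. Here h = (2, 1) and Δ = (3, 6), so the interior equations h_(i-1)·M_(i-1) + 2(h_(i-1)+h_i)·M_i + h_i·M_(i+1) = 6(Δ_i − Δ_(i-1)) read
  2·M_0 + 6·M_1 + 1·M_2 = 6(Δ_1 - Δ_0) = 18
Clamped end conditions give two more equations: 2h_0·M_0 + h_0·M_1 = 6(Δ_0 - s'(0)) = 6 and h_1·M_1 + 2h_1·M_2 = 6(s'(3) - Δ_1) = -72.
Hence M_0 = -25/6, M_1 = 34/3, M_2 = -125/3.

-4.1667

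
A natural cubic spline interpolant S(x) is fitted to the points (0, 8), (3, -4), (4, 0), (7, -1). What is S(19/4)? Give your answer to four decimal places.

1.7500

With m_i denoting the second derivative at x_i, h_i = 3, 1, 3, and Δ_i = (y_(i+1) − y_i)/h_i = -4, 4, -1/3:
  3·m_0 + 8·m_1 + 1·m_2 = 6(Δ_1 - Δ_0) = 48
  1·m_1 + 8·m_2 + 3·m_3 = 6(Δ_2 - Δ_1) = -26
Natural end conditions: m_0 = m_3 = 0.
Forward elimination and back-substitution give m_0 = 0, m_1 = 410/63, m_2 = -256/63, m_3 = 0.
On [4, 7], S(x) = 0 + 235/63·(x - 4) - 128/63·(x - 4)² + 128/567·(x - 4)³.
With (x - 4) = 3/4: S(19/4) = 7/4.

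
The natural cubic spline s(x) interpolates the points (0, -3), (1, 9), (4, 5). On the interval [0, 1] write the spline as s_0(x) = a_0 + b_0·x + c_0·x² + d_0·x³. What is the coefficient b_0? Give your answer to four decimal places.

13.6667

Put M_i = s'' at the i-th knot. Here h = (1, 3) and Δ = (12, -4/3), so the interior equations h_(i-1)·M_(i-1) + 2(h_(i-1)+h_i)·M_i + h_i·M_(i+1) = 6(Δ_i − Δ_(i-1)) read
  1·M_0 + 8·M_1 + 3·M_2 = 6(Δ_1 - Δ_0) = -80
Natural end conditions: M_0 = M_2 = 0.
Forward elimination and back-substitution give M_0 = 0, M_1 = -10, M_2 = 0.
On [0, 1], with s_0(x) = a_0 + b_0·x + c_0·x² + d_0·x³: c_0 = M_0/2 = 0, d_0 = (M_1 - M_0)/(6h_0) = -5/3, b_0 = Δ_0 - h_0(2M_0 + M_1)/6 = 41/3.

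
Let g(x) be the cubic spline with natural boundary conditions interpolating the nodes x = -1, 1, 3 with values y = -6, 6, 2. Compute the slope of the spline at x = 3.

-4

Put M_i = g'' at the i-th knot. Here h = (2, 2) and Δ = (6, -2), so the interior equations h_(i-1)·M_(i-1) + 2(h_(i-1)+h_i)·M_i + h_i·M_(i+1) = 6(Δ_i − Δ_(i-1)) read
  2·M_0 + 8·M_1 + 2·M_2 = 6(Δ_1 - Δ_0) = -48
Natural end conditions: M_0 = M_2 = 0.
Solving the tridiagonal system: M_0 = 0, M_1 = -6, M_2 = 0.
On [1, 3], g'(x) = b_1 + 2c_1·(x - 1) + 3d_1·(x - 1)² with b_1 = Δ_1 - h_1(2M_1 + M_2)/6 = 2, c_1 = M_1/2 = -3, d_1 = (M_2 - M_1)/(6h_1) = 1/2. So g'(3) = -4.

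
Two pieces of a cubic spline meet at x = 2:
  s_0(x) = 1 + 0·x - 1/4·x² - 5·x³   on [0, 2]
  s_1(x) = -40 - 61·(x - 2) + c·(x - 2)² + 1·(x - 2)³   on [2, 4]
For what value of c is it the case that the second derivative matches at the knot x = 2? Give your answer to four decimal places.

-30.2500

s_0''(x) = -1/2 - 30·x, so s_0''(2) = -121/2. On the right, s_1''(2) = 2c, so c = -121/4.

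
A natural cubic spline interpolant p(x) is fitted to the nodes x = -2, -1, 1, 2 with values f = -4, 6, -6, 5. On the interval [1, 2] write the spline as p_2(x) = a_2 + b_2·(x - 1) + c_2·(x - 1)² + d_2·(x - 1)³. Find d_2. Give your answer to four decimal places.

-4.1875

Let M_i = p''(x_i). Step sizes h_i = 1, 2, 1; slopes of the chords Δ_i = (y_(i+1) - y_i)/h_i = 10, -6, 11.
  1·M_0 + 6·M_1 + 2·M_2 = 6(Δ_1 - Δ_0) = -96
  2·M_1 + 6·M_2 + 1·M_3 = 6(Δ_2 - Δ_1) = 102
Natural end conditions: M_0 = M_3 = 0.
Solving the tridiagonal system: M_0 = 0, M_1 = -195/8, M_2 = 201/8, M_3 = 0.
On [1, 2], with p_2(x) = a_2 + b_2·(x - 1) + c_2·(x - 1)² + d_2·(x - 1)³: c_2 = M_2/2 = 201/16, d_2 = (M_3 - M_2)/(6h_2) = -67/16, b_2 = Δ_2 - h_2(2M_2 + M_3)/6 = 21/8.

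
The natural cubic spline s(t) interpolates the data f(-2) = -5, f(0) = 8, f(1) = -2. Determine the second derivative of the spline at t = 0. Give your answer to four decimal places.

-16.5000

Put σ_i = s'' at the i-th knot. Here h = (2, 1) and Δ = (13/2, -10), so the interior equations h_(i-1)·σ_(i-1) + 2(h_(i-1)+h_i)·σ_i + h_i·σ_(i+1) = 6(Δ_i − Δ_(i-1)) read
  2·σ_0 + 6·σ_1 + 1·σ_2 = 6(Δ_1 - Δ_0) = -99
Natural end conditions: σ_0 = σ_2 = 0.
Solving the tridiagonal system: σ_0 = 0, σ_1 = -33/2, σ_2 = 0.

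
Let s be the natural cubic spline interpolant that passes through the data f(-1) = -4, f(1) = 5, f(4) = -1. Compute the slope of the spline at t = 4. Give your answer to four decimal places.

-3.9500

With m_i denoting the second derivative at x_i, h_i = 2, 3, and Δ_i = (y_(i+1) − y_i)/h_i = 9/2, -2:
  2·m_0 + 10·m_1 + 3·m_2 = 6(Δ_1 - Δ_0) = -39
Natural end conditions: m_0 = m_2 = 0.
Solving: m_0 = 0, m_1 = -39/10, m_2 = 0.
On [1, 4], s'(t) = b_1 + 2c_1·(t - 1) + 3d_1·(t - 1)² with b_1 = Δ_1 - h_1(2m_1 + m_2)/6 = 19/10, c_1 = m_1/2 = -39/20, d_1 = (m_2 - m_1)/(6h_1) = 13/60. So s'(4) = -79/20.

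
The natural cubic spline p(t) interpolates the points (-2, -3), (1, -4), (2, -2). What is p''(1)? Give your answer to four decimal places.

With M_i denoting the second derivative at x_i, h_i = 3, 1, and Δ_i = (y_(i+1) − y_i)/h_i = -1/3, 2:
  3·M_0 + 8·M_1 + 1·M_2 = 6(Δ_1 - Δ_0) = 14
Natural end conditions: M_0 = M_2 = 0.
Forward elimination and back-substitution give M_0 = 0, M_1 = 7/4, M_2 = 0.

1.7500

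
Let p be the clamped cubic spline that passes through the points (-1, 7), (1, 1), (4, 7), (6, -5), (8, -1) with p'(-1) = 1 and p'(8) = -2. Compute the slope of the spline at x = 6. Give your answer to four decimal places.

Write m_i for p''(x_i). With h_i = 2, 3, 2, 2 and divided differences Δ_i = -3, 2, -6, 2, the continuity of p' gives the tridiagonal system
  2·m_0 + 10·m_1 + 3·m_2 = 6(Δ_1 - Δ_0) = 30
  3·m_1 + 10·m_2 + 2·m_3 = 6(Δ_2 - Δ_1) = -48
  2·m_2 + 8·m_3 + 2·m_4 = 6(Δ_3 - Δ_2) = 48
Clamped end conditions give two more equations: 2h_0·m_0 + h_0·m_1 = 6(Δ_0 - p'(-1)) = -24 and h_3·m_3 + 2h_3·m_4 = 6(p'(8) - Δ_3) = -24.
Solving the tridiagonal system: m_0 = -584/59, m_1 = 460/59, m_2 = -554/59, m_3 = 664/59, m_4 = -686/59.
On [6, 8], p'(x) = b_3 + 2c_3·(x - 6) + 3d_3·(x - 6)² with b_3 = Δ_3 - h_3(2m_3 + m_4)/6 = -96/59, c_3 = m_3/2 = 332/59, d_3 = (m_4 - m_3)/(6h_3) = -225/118. So p'(6) = -96/59.

-1.6271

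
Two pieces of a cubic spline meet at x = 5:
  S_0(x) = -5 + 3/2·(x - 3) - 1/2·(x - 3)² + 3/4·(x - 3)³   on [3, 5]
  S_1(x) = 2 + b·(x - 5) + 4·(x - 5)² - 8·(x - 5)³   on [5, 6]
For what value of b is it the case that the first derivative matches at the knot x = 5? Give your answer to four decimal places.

8.5000

S_0'(x) = 3/2 - 1·(x - 3) + 9/4·(x - 3)², so S_0'(5) = 17/2. On the right, S_1'(5) = b, so b = 17/2.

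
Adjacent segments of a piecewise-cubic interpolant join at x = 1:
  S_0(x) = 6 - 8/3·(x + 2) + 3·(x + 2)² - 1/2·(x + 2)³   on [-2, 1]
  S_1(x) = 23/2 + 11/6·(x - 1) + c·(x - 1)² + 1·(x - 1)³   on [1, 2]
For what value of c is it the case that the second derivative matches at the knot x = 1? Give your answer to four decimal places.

S_0''(x) = 6 - 3·(x + 2), so S_0''(1) = -3. On the right, S_1''(1) = 2c, so c = -3/2.

-1.5000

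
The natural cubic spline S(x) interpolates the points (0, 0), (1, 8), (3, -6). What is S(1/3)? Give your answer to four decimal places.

3.4074

Write σ_i for S''(x_i). With h_i = 1, 2 and divided differences Δ_i = 8, -7, the continuity of S' gives the tridiagonal system
  1·σ_0 + 6·σ_1 + 2·σ_2 = 6(Δ_1 - Δ_0) = -90
Natural end conditions: σ_0 = σ_2 = 0.
Solving the tridiagonal system: σ_0 = 0, σ_1 = -15, σ_2 = 0.
On [0, 1], S(x) = 0 + 21/2·x + 0·x² - 5/2·x³.
With x = 1/3: S(1/3) = 92/27.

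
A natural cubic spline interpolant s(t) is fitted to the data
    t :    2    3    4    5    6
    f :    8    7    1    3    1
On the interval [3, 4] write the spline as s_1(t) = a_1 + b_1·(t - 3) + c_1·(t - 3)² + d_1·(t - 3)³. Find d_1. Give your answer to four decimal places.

4.9107

Put m_i = s'' at the i-th knot. Here h = (1, 1, 1, 1) and Δ = (-1, -6, 2, -2), so the interior equations h_(i-1)·m_(i-1) + 2(h_(i-1)+h_i)·m_i + h_i·m_(i+1) = 6(Δ_i − Δ_(i-1)) read
  1·m_0 + 4·m_1 + 1·m_2 = 6(Δ_1 - Δ_0) = -30
  1·m_1 + 4·m_2 + 1·m_3 = 6(Δ_2 - Δ_1) = 48
  1·m_2 + 4·m_3 + 1·m_4 = 6(Δ_3 - Δ_2) = -24
Natural end conditions: m_0 = m_4 = 0.
Hence m_0 = 0, m_1 = -333/28, m_2 = 123/7, m_3 = -291/28, m_4 = 0.
On [3, 4], with s_1(t) = a_1 + b_1·(t - 3) + c_1·(t - 3)² + d_1·(t - 3)³: c_1 = m_1/2 = -333/56, d_1 = (m_2 - m_1)/(6h_1) = 275/56, b_1 = Δ_1 - h_1(2m_1 + m_2)/6 = -139/28.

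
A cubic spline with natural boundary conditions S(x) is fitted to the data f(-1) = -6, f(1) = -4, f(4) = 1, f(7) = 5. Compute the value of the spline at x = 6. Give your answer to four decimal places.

Let m_i = S''(x_i). Step sizes h_i = 2, 3, 3; slopes of the chords Δ_i = (y_(i+1) - y_i)/h_i = 1, 5/3, 4/3.
  2·m_0 + 10·m_1 + 3·m_2 = 6(Δ_1 - Δ_0) = 4
  3·m_1 + 12·m_2 + 3·m_3 = 6(Δ_2 - Δ_1) = -2
Natural end conditions: m_0 = m_3 = 0.
Solving: m_0 = 0, m_1 = 18/37, m_2 = -32/111, m_3 = 0.
On [4, 7], S(x) = 1 + 60/37·(x - 4) - 16/111·(x - 4)² + 16/999·(x - 4)³.
With (x - 4) = 2: S(6) = 3791/999.

3.7948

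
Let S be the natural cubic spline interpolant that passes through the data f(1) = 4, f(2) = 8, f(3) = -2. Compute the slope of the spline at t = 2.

-3

Write σ_i for S''(x_i). With h_i = 1, 1 and divided differences Δ_i = 4, -10, the continuity of S' gives the tridiagonal system
  1·σ_0 + 4·σ_1 + 1·σ_2 = 6(Δ_1 - Δ_0) = -84
Natural end conditions: σ_0 = σ_2 = 0.
Solving: σ_0 = 0, σ_1 = -21, σ_2 = 0.
On [2, 3], S'(t) = b_1 + 2c_1·(t - 2) + 3d_1·(t - 2)² with b_1 = Δ_1 - h_1(2σ_1 + σ_2)/6 = -3, c_1 = σ_1/2 = -21/2, d_1 = (σ_2 - σ_1)/(6h_1) = 7/2. So S'(2) = -3.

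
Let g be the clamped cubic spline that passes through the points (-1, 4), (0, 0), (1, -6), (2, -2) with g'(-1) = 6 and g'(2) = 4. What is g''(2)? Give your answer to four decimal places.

Let m_i = g''(x_i). Step sizes h_i = 1, 1, 1; slopes of the chords Δ_i = (y_(i+1) - y_i)/h_i = -4, -6, 4.
  1·m_0 + 4·m_1 + 1·m_2 = 6(Δ_1 - Δ_0) = -12
  1·m_1 + 4·m_2 + 1·m_3 = 6(Δ_2 - Δ_1) = 60
Clamped end conditions give two more equations: 2h_0·m_0 + h_0·m_1 = 6(Δ_0 - g'(-1)) = -60 and h_2·m_2 + 2h_2·m_3 = 6(g'(2) - Δ_2) = 0.
Solving: m_0 = -452/15, m_1 = 4/15, m_2 = 256/15, m_3 = -128/15.

-8.5333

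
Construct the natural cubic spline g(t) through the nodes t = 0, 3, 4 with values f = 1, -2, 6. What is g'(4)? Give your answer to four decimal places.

9.1250

With M_i denoting the second derivative at x_i, h_i = 3, 1, and Δ_i = (y_(i+1) − y_i)/h_i = -1, 8:
  3·M_0 + 8·M_1 + 1·M_2 = 6(Δ_1 - Δ_0) = 54
Natural end conditions: M_0 = M_2 = 0.
Solving: M_0 = 0, M_1 = 27/4, M_2 = 0.
On [3, 4], g'(t) = b_1 + 2c_1·(t - 3) + 3d_1·(t - 3)² with b_1 = Δ_1 - h_1(2M_1 + M_2)/6 = 23/4, c_1 = M_1/2 = 27/8, d_1 = (M_2 - M_1)/(6h_1) = -9/8. So g'(4) = 73/8.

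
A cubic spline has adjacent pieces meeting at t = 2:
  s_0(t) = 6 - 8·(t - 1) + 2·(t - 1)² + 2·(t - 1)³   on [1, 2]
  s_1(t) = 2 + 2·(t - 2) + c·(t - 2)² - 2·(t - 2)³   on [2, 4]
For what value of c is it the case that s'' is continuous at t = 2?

8

s_0''(t) = 4 + 12·(t - 1), so s_0''(2) = 16. On the right, s_1''(2) = 2c, so c = 8.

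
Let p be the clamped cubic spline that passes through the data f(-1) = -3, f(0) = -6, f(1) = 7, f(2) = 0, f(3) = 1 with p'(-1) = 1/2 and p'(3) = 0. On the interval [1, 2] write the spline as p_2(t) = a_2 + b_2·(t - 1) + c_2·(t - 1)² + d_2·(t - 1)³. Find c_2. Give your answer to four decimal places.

-24.0625

Write m_i for p''(x_i). With h_i = 1, 1, 1, 1 and divided differences Δ_i = -3, 13, -7, 1, the continuity of p' gives the tridiagonal system
  1·m_0 + 4·m_1 + 1·m_2 = 6(Δ_1 - Δ_0) = 96
  1·m_1 + 4·m_2 + 1·m_3 = 6(Δ_2 - Δ_1) = -120
  1·m_2 + 4·m_3 + 1·m_4 = 6(Δ_3 - Δ_2) = 48
Clamped end conditions give two more equations: 2h_0·m_0 + h_0·m_1 = 6(Δ_0 - p'(-1)) = -21 and h_3·m_3 + 2h_3·m_4 = 6(p'(3) - Δ_3) = -6.
Solving the tridiagonal system: m_0 = -1825/56, m_1 = 1237/28, m_2 = -385/8, m_3 = 793/28, m_4 = -961/56.
On [1, 2], with p_2(t) = a_2 + b_2·(t - 1) + c_2·(t - 1)² + d_2·(t - 1)³: c_2 = m_2/2 = -385/16, d_2 = (m_3 - m_2)/(6h_2) = 1427/112, b_2 = Δ_2 - h_2(2m_2 + m_3)/6 = 121/28.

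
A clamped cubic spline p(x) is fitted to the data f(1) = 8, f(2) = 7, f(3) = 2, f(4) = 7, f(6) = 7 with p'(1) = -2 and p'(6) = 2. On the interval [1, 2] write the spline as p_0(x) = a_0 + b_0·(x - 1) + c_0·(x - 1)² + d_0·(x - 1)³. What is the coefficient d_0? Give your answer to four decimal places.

-3.9512

Let m_i = p''(x_i). Step sizes h_i = 1, 1, 1, 2; slopes of the chords Δ_i = (y_(i+1) - y_i)/h_i = -1, -5, 5, 0.
  1·m_0 + 4·m_1 + 1·m_2 = 6(Δ_1 - Δ_0) = -24
  1·m_1 + 4·m_2 + 1·m_3 = 6(Δ_2 - Δ_1) = 60
  1·m_2 + 6·m_3 + 2·m_4 = 6(Δ_3 - Δ_2) = -30
Clamped end conditions give two more equations: 2h_0·m_0 + h_0·m_1 = 6(Δ_0 - p'(1)) = 6 and h_3·m_3 + 2h_3·m_4 = 6(p'(6) - Δ_3) = 12.
Solving: m_0 = 406/41, m_1 = -566/41, m_2 = 874/41, m_3 = -470/41, m_4 = 358/41.
On [1, 2], with p_0(x) = a_0 + b_0·(x - 1) + c_0·(x - 1)² + d_0·(x - 1)³: c_0 = m_0/2 = 203/41, d_0 = (m_1 - m_0)/(6h_0) = -162/41, b_0 = Δ_0 - h_0(2m_0 + m_1)/6 = -2.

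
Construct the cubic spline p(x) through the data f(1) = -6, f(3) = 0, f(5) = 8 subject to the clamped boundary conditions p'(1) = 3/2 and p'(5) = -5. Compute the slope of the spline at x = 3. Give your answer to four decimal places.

Put M_i = p'' at the i-th knot. Here h = (2, 2) and Δ = (3, 4), so the interior equations h_(i-1)·M_(i-1) + 2(h_(i-1)+h_i)·M_i + h_i·M_(i+1) = 6(Δ_i − Δ_(i-1)) read
  2·M_0 + 8·M_1 + 2·M_2 = 6(Δ_1 - Δ_0) = 6
Clamped end conditions give two more equations: 2h_0·M_0 + h_0·M_1 = 6(Δ_0 - p'(1)) = 9 and h_1·M_1 + 2h_1·M_2 = 6(p'(5) - Δ_1) = -54.
Solving: M_0 = -1/8, M_1 = 19/4, M_2 = -127/8.
On [3, 5], p'(x) = b_1 + 2c_1·(x - 3) + 3d_1·(x - 3)² with b_1 = Δ_1 - h_1(2M_1 + M_2)/6 = 49/8, c_1 = M_1/2 = 19/8, d_1 = (M_2 - M_1)/(6h_1) = -55/32. So p'(3) = 49/8.

6.1250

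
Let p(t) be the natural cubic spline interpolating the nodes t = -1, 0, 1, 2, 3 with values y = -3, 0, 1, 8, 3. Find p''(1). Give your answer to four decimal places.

Let M_i = p''(x_i). Step sizes h_i = 1, 1, 1, 1; slopes of the chords Δ_i = (y_(i+1) - y_i)/h_i = 3, 1, 7, -5.
  1·M_0 + 4·M_1 + 1·M_2 = 6(Δ_1 - Δ_0) = -12
  1·M_1 + 4·M_2 + 1·M_3 = 6(Δ_2 - Δ_1) = 36
  1·M_2 + 4·M_3 + 1·M_4 = 6(Δ_3 - Δ_2) = -72
Natural end conditions: M_0 = M_4 = 0.
Hence M_0 = 0, M_1 = -99/14, M_2 = 114/7, M_3 = -309/14, M_4 = 0.

16.2857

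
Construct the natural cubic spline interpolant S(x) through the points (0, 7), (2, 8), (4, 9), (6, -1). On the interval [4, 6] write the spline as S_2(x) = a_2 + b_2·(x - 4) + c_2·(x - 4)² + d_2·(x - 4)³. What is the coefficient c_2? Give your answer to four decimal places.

-2.2000

Put m_i = S'' at the i-th knot. Here h = (2, 2, 2) and Δ = (1/2, 1/2, -5), so the interior equations h_(i-1)·m_(i-1) + 2(h_(i-1)+h_i)·m_i + h_i·m_(i+1) = 6(Δ_i − Δ_(i-1)) read
  2·m_0 + 8·m_1 + 2·m_2 = 6(Δ_1 - Δ_0) = 0
  2·m_1 + 8·m_2 + 2·m_3 = 6(Δ_2 - Δ_1) = -33
Natural end conditions: m_0 = m_3 = 0.
Hence m_0 = 0, m_1 = 11/10, m_2 = -22/5, m_3 = 0.
On [4, 6], with S_2(x) = a_2 + b_2·(x - 4) + c_2·(x - 4)² + d_2·(x - 4)³: c_2 = m_2/2 = -11/5, d_2 = (m_3 - m_2)/(6h_2) = 11/30, b_2 = Δ_2 - h_2(2m_2 + m_3)/6 = -31/15.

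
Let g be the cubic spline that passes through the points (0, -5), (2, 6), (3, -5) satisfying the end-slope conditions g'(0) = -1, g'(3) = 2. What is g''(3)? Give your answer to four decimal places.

Put m_i = g'' at the i-th knot. Here h = (2, 1) and Δ = (11/2, -11), so the interior equations h_(i-1)·m_(i-1) + 2(h_(i-1)+h_i)·m_i + h_i·m_(i+1) = 6(Δ_i − Δ_(i-1)) read
  2·m_0 + 6·m_1 + 1·m_2 = 6(Δ_1 - Δ_0) = -99
Clamped end conditions give two more equations: 2h_0·m_0 + h_0·m_1 = 6(Δ_0 - g'(0)) = 39 and h_1·m_1 + 2h_1·m_2 = 6(g'(3) - Δ_1) = 78.
Hence m_0 = 109/4, m_1 = -35, m_2 = 113/2.

56.5000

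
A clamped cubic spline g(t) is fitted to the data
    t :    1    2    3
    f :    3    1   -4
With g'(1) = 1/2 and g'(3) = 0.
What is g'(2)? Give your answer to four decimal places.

-5.3750

Write σ_i for g''(x_i). With h_i = 1, 1 and divided differences Δ_i = -2, -5, the continuity of g' gives the tridiagonal system
  1·σ_0 + 4·σ_1 + 1·σ_2 = 6(Δ_1 - Δ_0) = -18
Clamped end conditions give two more equations: 2h_0·σ_0 + h_0·σ_1 = 6(Δ_0 - g'(1)) = -15 and h_1·σ_1 + 2h_1·σ_2 = 6(g'(3) - Δ_1) = 30.
Solving: σ_0 = -13/4, σ_1 = -17/2, σ_2 = 77/4.
On [2, 3], g'(t) = b_1 + 2c_1·(t - 2) + 3d_1·(t - 2)² with b_1 = Δ_1 - h_1(2σ_1 + σ_2)/6 = -43/8, c_1 = σ_1/2 = -17/4, d_1 = (σ_2 - σ_1)/(6h_1) = 37/8. So g'(2) = -43/8.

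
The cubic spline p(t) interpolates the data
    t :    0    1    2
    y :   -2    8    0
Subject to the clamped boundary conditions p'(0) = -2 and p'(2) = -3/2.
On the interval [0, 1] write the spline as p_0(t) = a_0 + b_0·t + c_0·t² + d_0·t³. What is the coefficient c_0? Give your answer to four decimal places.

With σ_i denoting the second derivative at x_i, h_i = 1, 1, and Δ_i = (y_(i+1) − y_i)/h_i = 10, -8:
  1·σ_0 + 4·σ_1 + 1·σ_2 = 6(Δ_1 - Δ_0) = -108
Clamped end conditions give two more equations: 2h_0·σ_0 + h_0·σ_1 = 6(Δ_0 - p'(0)) = 72 and h_1·σ_1 + 2h_1·σ_2 = 6(p'(2) - Δ_1) = 39.
Solving: σ_0 = 253/4, σ_1 = -109/2, σ_2 = 187/4.
On [0, 1], with p_0(t) = a_0 + b_0·t + c_0·t² + d_0·t³: c_0 = σ_0/2 = 253/8, d_0 = (σ_1 - σ_0)/(6h_0) = -157/8, b_0 = Δ_0 - h_0(2σ_0 + σ_1)/6 = -2.

31.6250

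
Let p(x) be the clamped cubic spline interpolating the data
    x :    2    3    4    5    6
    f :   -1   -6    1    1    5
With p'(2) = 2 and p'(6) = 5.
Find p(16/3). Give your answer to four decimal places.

Let σ_i = p''(x_i). Step sizes h_i = 1, 1, 1, 1; slopes of the chords Δ_i = (y_(i+1) - y_i)/h_i = -5, 7, 0, 4.
  1·σ_0 + 4·σ_1 + 1·σ_2 = 6(Δ_1 - Δ_0) = 72
  1·σ_1 + 4·σ_2 + 1·σ_3 = 6(Δ_2 - Δ_1) = -42
  1·σ_2 + 4·σ_3 + 1·σ_4 = 6(Δ_3 - Δ_2) = 24
Clamped end conditions give two more equations: 2h_0·σ_0 + h_0·σ_1 = 6(Δ_0 - p'(2)) = -42 and h_3·σ_3 + 2h_3·σ_4 = 6(p'(6) - Δ_3) = 6.
Solving: σ_0 = -1047/28, σ_1 = 459/14, σ_2 = -87/4, σ_3 = 171/14, σ_4 = -87/28.
On [5, 6], p(x) = 1 + 25/56·(x - 5) + 171/28·(x - 5)² - 143/56·(x - 5)³.
With (x - 5) = 1/3: p(16/3) = 655/378.

1.7328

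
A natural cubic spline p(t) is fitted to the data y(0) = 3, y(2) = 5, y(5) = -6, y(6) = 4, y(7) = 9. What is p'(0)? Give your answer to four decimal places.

3.3625

Let m_i = p''(x_i). Step sizes h_i = 2, 3, 1, 1; slopes of the chords Δ_i = (y_(i+1) - y_i)/h_i = 1, -11/3, 10, 5.
  2·m_0 + 10·m_1 + 3·m_2 = 6(Δ_1 - Δ_0) = -28
  3·m_1 + 8·m_2 + 1·m_3 = 6(Δ_2 - Δ_1) = 82
  1·m_2 + 4·m_3 + 1·m_4 = 6(Δ_3 - Δ_2) = -30
Natural end conditions: m_0 = m_4 = 0.
Hence m_0 = 0, m_1 = -971/137, m_2 = 1958/137, m_3 = -1517/137, m_4 = 0.
On [0, 2], p'(t) = b_0 + 2c_0·t + 3d_0·t² with b_0 = Δ_0 - h_0(2m_0 + m_1)/6 = 1382/411, c_0 = m_0/2 = 0, d_0 = (m_1 - m_0)/(6h_0) = -971/1644. So p'(0) = 1382/411.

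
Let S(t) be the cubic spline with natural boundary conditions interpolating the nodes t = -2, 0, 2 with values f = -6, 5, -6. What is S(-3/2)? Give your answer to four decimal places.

Write M_i for S''(x_i). With h_i = 2, 2 and divided differences Δ_i = 11/2, -11/2, the continuity of S' gives the tridiagonal system
  2·M_0 + 8·M_1 + 2·M_2 = 6(Δ_1 - Δ_0) = -66
Natural end conditions: M_0 = M_2 = 0.
Hence M_0 = 0, M_1 = -33/4, M_2 = 0.
On [-2, 0], S(t) = -6 + 33/4·(t + 2) + 0·(t + 2)² - 11/16·(t + 2)³.
With (t + 2) = 1/2: S(-3/2) = -251/128.

-1.9609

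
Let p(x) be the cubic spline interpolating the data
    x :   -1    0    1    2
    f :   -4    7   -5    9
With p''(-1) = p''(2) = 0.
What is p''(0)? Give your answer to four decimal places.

Put m_i = p'' at the i-th knot. Here h = (1, 1, 1) and Δ = (11, -12, 14), so the interior equations h_(i-1)·m_(i-1) + 2(h_(i-1)+h_i)·m_i + h_i·m_(i+1) = 6(Δ_i − Δ_(i-1)) read
  1·m_0 + 4·m_1 + 1·m_2 = 6(Δ_1 - Δ_0) = -138
  1·m_1 + 4·m_2 + 1·m_3 = 6(Δ_2 - Δ_1) = 156
Natural end conditions: m_0 = m_3 = 0.
Solving: m_0 = 0, m_1 = -236/5, m_2 = 254/5, m_3 = 0.

-47.2000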